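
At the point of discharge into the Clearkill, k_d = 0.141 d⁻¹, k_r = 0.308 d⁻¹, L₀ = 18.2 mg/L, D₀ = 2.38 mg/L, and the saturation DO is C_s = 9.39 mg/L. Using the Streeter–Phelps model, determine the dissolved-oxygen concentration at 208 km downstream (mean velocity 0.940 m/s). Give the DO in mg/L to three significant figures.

DO ≈ 4.58 mg/L

Travel time t = x/v = 208 km / (0.940 m/s) = 208000 m / 0.940 m/s = 221300 s = 2.561 d.
k_d L₀/(k_r−k_d) = 0.141×18.2/(0.308−0.141) = 2.566/0.1670 = 15.37 mg/L.
e^(−k_d t) = e^(−0.141×2.561) = 0.6969; e^(−k_r t) = e^(−0.308×2.561) = 0.4544.
D = 15.37 × (0.6969 − 0.4544) + 2.38 × 0.4544 = 3.727 + 1.081 = 4.808 mg/L.
DO = C_s − D = 9.39 − 4.808 = 4.582 mg/L.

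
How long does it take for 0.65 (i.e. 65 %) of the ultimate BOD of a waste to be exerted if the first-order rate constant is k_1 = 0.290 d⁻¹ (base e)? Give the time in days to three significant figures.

t ≈ 3.62 d

y/L₀ = 1 − e^(−k_1 t) = 0.65 ⇒ e^(−k_1 t) = 0.350
t = −ln(0.350) / 0.290 = 1.050 / 0.290 = 3.620 d.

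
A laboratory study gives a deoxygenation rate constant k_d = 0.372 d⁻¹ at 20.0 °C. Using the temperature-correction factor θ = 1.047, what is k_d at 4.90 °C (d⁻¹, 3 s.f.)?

k_d ≈ 0.186 d⁻¹

k_d(T₂) = k_d(T₁) · θ^(T₂−T₁) = 0.372 × 1.047^(4.90−20.0)
= 0.372 × 1.047^-15.1 = 0.372 × 0.4998 = 0.1859 d⁻¹.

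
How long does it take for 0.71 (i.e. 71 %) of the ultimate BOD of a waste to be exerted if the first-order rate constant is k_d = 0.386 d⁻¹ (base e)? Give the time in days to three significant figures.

t ≈ 3.21 d

y/L₀ = 1 − e^(−k_d t) = 0.71 ⇒ e^(−k_d t) = 0.290
t = −ln(0.290) / 0.386 = 1.238 / 0.386 = 3.207 d.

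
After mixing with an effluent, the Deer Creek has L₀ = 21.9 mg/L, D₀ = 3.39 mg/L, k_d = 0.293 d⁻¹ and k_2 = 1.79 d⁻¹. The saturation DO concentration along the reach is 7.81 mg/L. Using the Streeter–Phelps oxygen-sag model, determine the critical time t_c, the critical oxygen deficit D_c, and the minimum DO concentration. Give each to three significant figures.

t_c ≈ 0.164 d; D_c ≈ 3.42 mg/L; min DO ≈ 4.39 mg/L

At the critical point dD/dt = 0, so k_d L₀ e^(−k_d t) = k_2 D. Substituting D(t) from the Streeter–Phelps equation and solving for t gives
t_c = ln[(k_2/k_d)(1 − D₀(k_2−k_d)/(k_d L₀))] / (k_2−k_d).
Here k_2−k_d = 1.497 d⁻¹ and 1 − D₀(k_2−k_d)/(k_d L₀) = 1 − 3.39×1.497/(0.293×21.9) = 0.2091, so
t_c = ln(6.109 × 0.2091) / 1.497 = 0.2450 / 1.497 = 0.1636 d.
D_c = (k_d/k_2) L₀ e^(−k_d t_c) = (0.293/1.79) × 21.9 × e^(−0.293×0.1636) = 0.1637 × 21.9 × 0.9532 = 3.417 mg/L.
Minimum DO = C_s − D_c = 7.81 − 3.417 = 4.393 mg/L.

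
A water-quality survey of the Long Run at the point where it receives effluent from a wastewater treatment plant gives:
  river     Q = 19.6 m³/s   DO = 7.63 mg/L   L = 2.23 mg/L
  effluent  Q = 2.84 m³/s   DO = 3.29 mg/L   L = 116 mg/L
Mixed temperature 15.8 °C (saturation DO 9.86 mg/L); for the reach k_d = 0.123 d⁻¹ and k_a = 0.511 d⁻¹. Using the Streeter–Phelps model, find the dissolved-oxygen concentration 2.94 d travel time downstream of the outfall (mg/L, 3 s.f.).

DO ≈ 6.74 mg/L

Mixed DO = (19.6×7.63 + 2.84×3.29)/(19.6+2.84) = 158.9/22.44 = 7.081 mg/L.
Mixed L₀ = (19.6×2.23 + 2.84×116)/(22.44) = 373.1/22.44 = 16.63 mg/L.
Initial deficit D₀ = C_s − DO₀ = 9.86 − 7.081 = 2.779 mg/L.
D(2.94) = [0.123×16.63/(0.511−0.123)](e^(−0.123×2.94) − e^(−0.511×2.94)) + 2.779 e^(−0.511×2.94)
= 5.271 × (0.6965 − 0.2226) + 2.779 × 0.2226 = 3.117 mg/L.
DO = 9.86 − 3.117 = 6.743 mg/L.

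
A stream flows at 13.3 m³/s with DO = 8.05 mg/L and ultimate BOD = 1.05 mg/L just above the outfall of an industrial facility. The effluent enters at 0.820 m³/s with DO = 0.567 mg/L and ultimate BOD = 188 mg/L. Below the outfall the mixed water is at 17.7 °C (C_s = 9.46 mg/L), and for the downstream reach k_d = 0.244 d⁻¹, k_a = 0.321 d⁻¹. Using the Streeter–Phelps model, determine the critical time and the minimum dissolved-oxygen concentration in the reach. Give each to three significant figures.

Mixed DO = (13.3×8.05 + 0.820×0.567)/(13.3+0.820) = 107.5/14.12 = 7.615 mg/L.
Mixed L₀ = (13.3×1.05 + 0.820×188)/(14.12) = 168.1/14.12 = 11.91 mg/L.
Initial deficit D₀ = C_s − DO₀ = 9.46 − 7.615 = 1.845 mg/L.
t_c = (1/0.07700) ln[(0.321/0.244)(1 − 1.845×0.07700/(0.244×11.91))] = 12.99 × ln(1.251) = 2.911 d.
D_c = (0.244/0.321) × 11.91 × e^(−0.244×2.911) = 0.7601 × 11.91 × 0.4915 = 4.448 mg/L.
Minimum DO = 9.46 − 4.448 = 5.012 mg/L.

t_c ≈ 2.91 d; minimum DO ≈ 5.01 mg/L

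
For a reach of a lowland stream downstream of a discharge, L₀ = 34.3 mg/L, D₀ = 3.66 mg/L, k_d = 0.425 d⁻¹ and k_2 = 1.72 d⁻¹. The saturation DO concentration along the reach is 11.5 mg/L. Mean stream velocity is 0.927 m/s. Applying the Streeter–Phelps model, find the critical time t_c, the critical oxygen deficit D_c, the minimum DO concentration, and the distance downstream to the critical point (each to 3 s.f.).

With k_2/k_d = 4.047 and 1 − D₀(k_2−k_d)/(k_d L₀) = 0.6749,
t_c = ln(4.047 × 0.6749) / (1.72 − 0.425) = ln(2.731) / 1.295 = 1.005/1.295 = 0.7759 d.
L(t_c) = L₀ e^(−k_d t_c) = 34.3 × 0.7191 = 24.67 mg/L, and at the critical point k_2 D_c = k_d L, so D_c = (0.425/1.72) × 24.67 = 6.095 mg/L.
Minimum DO = C_s − D_c = 11.5 − 6.095 = 5.405 mg/L.
x_c = v t_c = 0.927 m/s × 0.7759 d × 86400 s/d = 62140 m ≈ 62.1 km.

t_c ≈ 0.776 d; D_c ≈ 6.09 mg/L; min DO ≈ 5.41 mg/L; x_c ≈ 62.1 km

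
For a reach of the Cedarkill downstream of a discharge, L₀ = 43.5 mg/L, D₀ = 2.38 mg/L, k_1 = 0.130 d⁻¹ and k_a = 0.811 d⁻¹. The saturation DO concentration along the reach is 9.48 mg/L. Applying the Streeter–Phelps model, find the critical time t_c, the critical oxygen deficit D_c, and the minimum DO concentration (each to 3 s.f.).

t_c = [1/(k_a−k_1)] ln[(k_a/k_1)(1 − D₀(k_a−k_1)/(k_1 L₀))]
= [1/(0.811−0.130)] ln[(0.811/0.130)(1 − 2.38×0.6810/(0.130×43.5))]
= (1/0.6810) ln[6.238 × 0.7134] = 1.468 × ln(4.450) = 1.468 × 1.493 = 2.192 d.
L(t_c) = L₀ e^(−k_1 t_c) = 43.5 × 0.7520 = 32.71 mg/L, and at the critical point k_a D_c = k_1 L, so D_c = (0.130/0.811) × 32.71 = 5.244 mg/L.
Minimum DO = C_s − D_c = 9.48 − 5.244 = 4.236 mg/L.

t_c ≈ 2.19 d; D_c ≈ 5.24 mg/L; min DO ≈ 4.24 mg/L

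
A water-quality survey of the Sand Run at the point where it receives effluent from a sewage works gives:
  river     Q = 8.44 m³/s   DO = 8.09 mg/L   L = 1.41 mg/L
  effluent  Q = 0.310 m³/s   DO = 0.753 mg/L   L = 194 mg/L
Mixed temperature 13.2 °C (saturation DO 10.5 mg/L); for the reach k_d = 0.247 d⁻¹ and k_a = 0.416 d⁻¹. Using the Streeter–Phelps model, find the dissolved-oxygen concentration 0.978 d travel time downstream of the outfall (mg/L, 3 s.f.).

Mixed DO = (8.44×8.09 + 0.310×0.753)/(8.44+0.310) = 68.51/8.750 = 7.830 mg/L.
Mixed L₀ = (8.44×1.41 + 0.310×194)/(8.750) = 72.04/8.750 = 8.233 mg/L.
Initial deficit D₀ = C_s − DO₀ = 10.5 − 7.830 = 2.670 mg/L.
D(0.978) = [0.247×8.233/(0.416−0.247)](e^(−0.247×0.978) − e^(−0.416×0.978)) + 2.670 e^(−0.416×0.978)
= 12.03 × (0.7854 − 0.6657) + 2.670 × 0.6657 = 3.217 mg/L.
DO = 10.5 − 3.217 = 7.283 mg/L.

DO ≈ 7.28 mg/L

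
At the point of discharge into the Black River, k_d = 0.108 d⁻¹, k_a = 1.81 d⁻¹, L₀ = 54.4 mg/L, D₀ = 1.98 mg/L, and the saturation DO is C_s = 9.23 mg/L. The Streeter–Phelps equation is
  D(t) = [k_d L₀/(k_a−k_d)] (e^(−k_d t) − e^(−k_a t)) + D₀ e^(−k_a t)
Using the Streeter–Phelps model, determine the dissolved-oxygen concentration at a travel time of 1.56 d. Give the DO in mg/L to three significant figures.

k_d L₀/(k_a−k_d) = 0.108×54.4/(1.81−0.108) = 5.875/1.702 = 3.452 mg/L.
e^(−k_d t) = e^(−0.108×1.560) = 0.8449; e^(−k_a t) = e^(−1.81×1.560) = 0.05939.
D = 3.452 × (0.8449 − 0.05939) + 1.98 × 0.05939 = 2.712 + 0.1176 = 2.829 mg/L.
DO = C_s − D = 9.23 − 2.829 = 6.401 mg/L.

DO ≈ 6.40 mg/L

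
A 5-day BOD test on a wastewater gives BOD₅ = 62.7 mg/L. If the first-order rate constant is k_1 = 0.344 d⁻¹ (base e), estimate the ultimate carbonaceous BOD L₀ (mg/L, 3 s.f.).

L₀ ≈ 76.4 mg/L

BOD₅ = L₀(1 − e^(−5k_1)) ⇒ L₀ = BOD₅ / (1 − e^(−5×0.344))
= 62.7 / (1 − 0.1791) = 62.7 / 0.8209 = 76.38 mg/L.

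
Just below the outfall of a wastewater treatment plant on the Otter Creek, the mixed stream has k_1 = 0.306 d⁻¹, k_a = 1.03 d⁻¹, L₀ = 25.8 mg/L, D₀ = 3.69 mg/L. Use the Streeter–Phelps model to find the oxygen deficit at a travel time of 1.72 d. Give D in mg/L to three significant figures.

D ≈ 5.22 mg/L

k_1 L₀/(k_a−k_1) = 0.306×25.8/(1.03−0.306) = 7.895/0.7240 = 10.90 mg/L.
e^(−k_1 t) = e^(−0.306×1.720) = 0.5908; e^(−k_a t) = e^(−1.03×1.720) = 0.1701.
D = 10.90 × (0.5908 − 0.1701) + 3.69 × 0.1701 = 4.588 + 0.6275 = 5.215 mg/L.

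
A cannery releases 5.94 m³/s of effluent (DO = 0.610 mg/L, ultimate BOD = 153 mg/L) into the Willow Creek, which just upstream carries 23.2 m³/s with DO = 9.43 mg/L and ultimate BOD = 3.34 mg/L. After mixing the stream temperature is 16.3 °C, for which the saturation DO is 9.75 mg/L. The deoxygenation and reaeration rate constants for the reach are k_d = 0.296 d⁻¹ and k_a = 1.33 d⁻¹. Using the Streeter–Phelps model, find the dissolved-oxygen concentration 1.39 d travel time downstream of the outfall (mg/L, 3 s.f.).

Mixed DO = (23.2×9.43 + 5.94×0.610)/(23.2+5.94) = 222.4/29.14 = 7.632 mg/L.
Mixed L₀ = (23.2×3.34 + 5.94×153)/(29.14) = 986.3/29.14 = 33.85 mg/L.
Initial deficit D₀ = C_s − DO₀ = 9.75 − 7.632 = 2.118 mg/L.
D(1.39) = [0.296×33.85/(1.33−0.296)](e^(−0.296×1.39) − e^(−1.33×1.39)) + 2.118 e^(−1.33×1.39)
= 9.689 × (0.6627 − 0.1574) + 2.118 × 0.1574 = 5.229 mg/L.
DO = 9.75 − 5.229 = 4.521 mg/L.

DO ≈ 4.52 mg/L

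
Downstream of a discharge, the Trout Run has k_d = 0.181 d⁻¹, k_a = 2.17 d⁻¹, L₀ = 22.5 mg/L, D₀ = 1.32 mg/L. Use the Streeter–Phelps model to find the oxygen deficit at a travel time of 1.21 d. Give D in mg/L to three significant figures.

D ≈ 1.59 mg/L

k_d L₀/(k_a−k_d) = 0.181×22.5/(2.17−0.181) = 4.072/1.989 = 2.048 mg/L.
e^(−k_d t) = e^(−0.181×1.210) = 0.8033; e^(−k_a t) = e^(−2.17×1.210) = 0.07239.
D = 2.048 × (0.8033 − 0.07239) + 1.32 × 0.07239 = 1.497 + 0.09555 = 1.592 mg/L.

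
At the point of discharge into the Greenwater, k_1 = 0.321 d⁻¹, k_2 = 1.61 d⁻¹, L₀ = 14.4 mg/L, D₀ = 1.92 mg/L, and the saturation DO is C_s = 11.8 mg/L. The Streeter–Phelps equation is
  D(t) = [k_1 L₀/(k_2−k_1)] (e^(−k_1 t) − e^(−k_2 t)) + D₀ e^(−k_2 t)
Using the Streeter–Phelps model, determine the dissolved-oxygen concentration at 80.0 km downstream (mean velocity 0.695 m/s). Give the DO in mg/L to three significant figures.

Travel time t = x/v = 80.0 km / (0.695 m/s) = 80000 m / 0.695 m/s = 115100 s = 1.332 d.
k_1 L₀/(k_2−k_1) = 0.321×14.4/(1.61−0.321) = 4.622/1.289 = 3.586 mg/L.
e^(−k_1 t) = e^(−0.321×1.332) = 0.6520; e^(−k_2 t) = e^(−1.61×1.332) = 0.1171.
D = 3.586 × (0.6520 − 0.1171) + 1.92 × 0.1171 = 1.918 + 0.2248 = 2.143 mg/L.
DO = C_s − D = 11.8 − 2.143 = 9.657 mg/L.

DO ≈ 9.66 mg/L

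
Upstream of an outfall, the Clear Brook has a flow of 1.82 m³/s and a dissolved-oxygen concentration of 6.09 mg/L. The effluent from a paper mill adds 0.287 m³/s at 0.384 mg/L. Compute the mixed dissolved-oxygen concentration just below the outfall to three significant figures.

5.31 mg/L

Flow-weighted mixing: C = (Q_r C_r + Q_w C_w)/(Q_r + Q_w)
= (1.82×6.09 + 0.287×0.384)/(1.82 + 0.287) = 11.19/2.107 = 5.313 mg/L.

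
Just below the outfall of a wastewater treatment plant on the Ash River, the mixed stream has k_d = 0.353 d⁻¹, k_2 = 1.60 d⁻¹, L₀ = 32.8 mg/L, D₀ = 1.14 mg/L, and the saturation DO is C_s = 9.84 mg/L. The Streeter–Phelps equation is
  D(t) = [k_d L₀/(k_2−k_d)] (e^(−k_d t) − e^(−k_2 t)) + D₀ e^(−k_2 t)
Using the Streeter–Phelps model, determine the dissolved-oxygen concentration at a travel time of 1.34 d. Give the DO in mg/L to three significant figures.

k_d L₀/(k_2−k_d) = 0.353×32.8/(1.60−0.353) = 11.58/1.247 = 9.285 mg/L.
e^(−k_d t) = e^(−0.353×1.340) = 0.6231; e^(−k_2 t) = e^(−1.60×1.340) = 0.1172.
D = 9.285 × (0.6231 − 0.1172) + 1.14 × 0.1172 = 4.698 + 0.1336 = 4.831 mg/L.
DO = C_s − D = 9.84 − 4.831 = 5.009 mg/L.

DO ≈ 5.01 mg/L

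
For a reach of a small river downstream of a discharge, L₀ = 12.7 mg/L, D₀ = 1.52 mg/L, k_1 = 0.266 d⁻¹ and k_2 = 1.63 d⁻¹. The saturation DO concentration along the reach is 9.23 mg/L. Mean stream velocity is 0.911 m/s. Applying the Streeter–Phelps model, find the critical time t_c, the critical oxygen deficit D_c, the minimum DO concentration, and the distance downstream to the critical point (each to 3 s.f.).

t_c ≈ 0.632 d; D_c ≈ 1.75 mg/L; min DO ≈ 7.48 mg/L; x_c ≈ 49.7 km

t_c = [1/(k_2−k_1)] ln[(k_2/k_1)(1 − D₀(k_2−k_1)/(k_1 L₀))]
= [1/(1.63−0.266)] ln[(1.63/0.266)(1 − 1.52×1.364/(0.266×12.7))]
= (1/1.364) ln[6.128 × 0.3863] = 0.7331 × ln(2.367) = 0.7331 × 0.8616 = 0.6317 d.
L(t_c) = L₀ e^(−k_1 t_c) = 12.7 × 0.8453 = 10.74 mg/L, and at the critical point k_2 D_c = k_1 L, so D_c = (0.266/1.63) × 10.74 = 1.752 mg/L.
Minimum DO = C_s − D_c = 9.23 − 1.752 = 7.478 mg/L.
x_c = v t_c = 0.911 m/s × 0.6317 d × 86400 s/d = 49720 m ≈ 49.7 km.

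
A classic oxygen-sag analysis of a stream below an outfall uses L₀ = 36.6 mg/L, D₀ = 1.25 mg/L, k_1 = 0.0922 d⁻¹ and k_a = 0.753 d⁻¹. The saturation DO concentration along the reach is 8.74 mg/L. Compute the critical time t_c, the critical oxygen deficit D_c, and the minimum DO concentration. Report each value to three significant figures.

t_c ≈ 2.75 d; D_c ≈ 3.48 mg/L; min DO ≈ 5.26 mg/L

t_c = [1/(k_a−k_1)] ln[(k_a/k_1)(1 − D₀(k_a−k_1)/(k_1 L₀))]
= [1/(0.753−0.0922)] ln[(0.753/0.0922)(1 − 1.25×0.6608/(0.0922×36.6))]
= (1/0.6608) ln[8.167 × 0.7552] = 1.513 × ln(6.168) = 1.513 × 1.819 = 2.753 d.
L(t_c) = L₀ e^(−k_1 t_c) = 36.6 × 0.7758 = 28.39 mg/L, and at the critical point k_a D_c = k_1 L, so D_c = (0.0922/0.753) × 28.39 = 3.477 mg/L.
Minimum DO = C_s − D_c = 8.74 − 3.477 = 5.263 mg/L.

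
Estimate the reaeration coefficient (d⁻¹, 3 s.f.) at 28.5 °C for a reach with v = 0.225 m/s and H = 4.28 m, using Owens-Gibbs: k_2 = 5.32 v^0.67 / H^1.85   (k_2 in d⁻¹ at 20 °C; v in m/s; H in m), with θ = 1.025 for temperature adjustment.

k_2(20) = 5.32 × 0.225^0.67 / 4.28^1.85 = 5.32 × 0.3681 / 14.73 = 0.1330 d⁻¹.
k_2(28.5) = 0.1330 × 1.025^(28.5−20) = 0.1330 × 1.234 = 0.1640 d⁻¹.

k_2 ≈ 0.164 d⁻¹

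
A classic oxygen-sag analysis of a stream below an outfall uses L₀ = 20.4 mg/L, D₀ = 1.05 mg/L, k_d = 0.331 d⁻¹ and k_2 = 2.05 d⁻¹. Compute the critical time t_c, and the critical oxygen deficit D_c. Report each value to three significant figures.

t_c ≈ 0.880 d; D_c ≈ 2.46 mg/L

At the critical point dD/dt = 0, so k_d L₀ e^(−k_d t) = k_2 D. Substituting D(t) from the Streeter–Phelps equation and solving for t gives
t_c = ln[(k_2/k_d)(1 − D₀(k_2−k_d)/(k_d L₀))] / (k_2−k_d).
Here k_2−k_d = 1.719 d⁻¹ and 1 − D₀(k_2−k_d)/(k_d L₀) = 1 − 1.05×1.719/(0.331×20.4) = 0.7327, so
t_c = ln(6.193 × 0.7327) / 1.719 = 1.512 / 1.719 = 0.8798 d.
L(t_c) = L₀ e^(−k_d t_c) = 20.4 × 0.7473 = 15.25 mg/L, and at the critical point k_2 D_c = k_d L, so D_c = (0.331/2.05) × 15.25 = 2.462 mg/L.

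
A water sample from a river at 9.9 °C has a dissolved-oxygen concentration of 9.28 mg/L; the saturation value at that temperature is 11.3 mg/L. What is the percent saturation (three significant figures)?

82.1 % saturation

% saturation = C/C_s × 100 = 9.28/11.3 × 100 = 82.1 %.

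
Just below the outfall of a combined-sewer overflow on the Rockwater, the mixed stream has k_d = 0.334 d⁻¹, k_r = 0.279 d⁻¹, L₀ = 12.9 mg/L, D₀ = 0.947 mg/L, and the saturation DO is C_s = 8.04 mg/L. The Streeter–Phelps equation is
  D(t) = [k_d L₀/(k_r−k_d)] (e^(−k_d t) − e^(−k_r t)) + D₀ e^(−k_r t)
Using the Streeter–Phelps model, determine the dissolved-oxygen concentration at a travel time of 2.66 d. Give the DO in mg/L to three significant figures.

k_d L₀/(k_r−k_d) = 0.334×12.9/(0.279−0.334) = 4.309/-0.05500 = -78.34 mg/L.
e^(−k_d t) = e^(−0.334×2.660) = 0.4113; e^(−k_r t) = e^(−0.279×2.660) = 0.4761.
D = -78.34 × (0.4113 − 0.4761) + 0.947 × 0.4761 = 5.076 + 0.4509 = 5.527 mg/L.
DO = C_s − D = 8.04 − 5.527 = 2.513 mg/L.

DO ≈ 2.51 mg/L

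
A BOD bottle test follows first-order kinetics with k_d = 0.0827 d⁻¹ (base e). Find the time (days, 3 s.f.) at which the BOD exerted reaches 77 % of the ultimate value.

t ≈ 17.8 d

y/L₀ = 1 − e^(−k_d t) = 0.77 ⇒ e^(−k_d t) = 0.230
t = −ln(0.230) / 0.0827 = 1.470 / 0.0827 = 17.77 d.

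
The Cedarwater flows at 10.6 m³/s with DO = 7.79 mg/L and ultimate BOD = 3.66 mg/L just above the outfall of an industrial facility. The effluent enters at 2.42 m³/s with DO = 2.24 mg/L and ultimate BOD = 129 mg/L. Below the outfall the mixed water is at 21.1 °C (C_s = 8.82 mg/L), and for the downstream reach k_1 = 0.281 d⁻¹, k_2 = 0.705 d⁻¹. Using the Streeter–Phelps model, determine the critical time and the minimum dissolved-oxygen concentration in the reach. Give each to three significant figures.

Mixed DO = (10.6×7.79 + 2.42×2.24)/(10.6+2.42) = 87.99/13.02 = 6.758 mg/L.
Mixed L₀ = (10.6×3.66 + 2.42×129)/(13.02) = 351.0/13.02 = 26.96 mg/L.
Initial deficit D₀ = C_s − DO₀ = 8.82 − 6.758 = 2.062 mg/L.
t_c = (1/0.4240) ln[(0.705/0.281)(1 − 2.062×0.4240/(0.281×26.96))] = 2.358 × ln(2.219) = 1.880 d.
D_c = (0.281/0.705) × 26.96 × e^(−0.281×1.880) = 0.3986 × 26.96 × 0.5896 = 6.335 mg/L.
Minimum DO = 8.82 − 6.335 = 2.485 mg/L.

t_c ≈ 1.88 d; minimum DO ≈ 2.49 mg/L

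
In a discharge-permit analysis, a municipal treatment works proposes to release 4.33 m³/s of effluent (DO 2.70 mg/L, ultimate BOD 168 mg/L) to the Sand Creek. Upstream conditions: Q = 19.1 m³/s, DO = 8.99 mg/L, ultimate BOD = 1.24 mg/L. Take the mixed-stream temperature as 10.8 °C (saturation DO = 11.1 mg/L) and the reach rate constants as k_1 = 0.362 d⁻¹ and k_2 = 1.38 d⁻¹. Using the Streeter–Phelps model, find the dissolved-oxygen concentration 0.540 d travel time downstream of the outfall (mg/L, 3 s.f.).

Mixed DO = (19.1×8.99 + 4.33×2.70)/(19.1+4.33) = 183.4/23.43 = 7.828 mg/L.
Mixed L₀ = (19.1×1.24 + 4.33×168)/(23.43) = 751.1/23.43 = 32.06 mg/L.
Initial deficit D₀ = C_s − DO₀ = 11.1 − 7.828 = 3.272 mg/L.
D(0.540) = [0.362×32.06/(1.38−0.362)](e^(−0.362×0.540) − e^(−1.38×0.540)) + 3.272 e^(−1.38×0.540)
= 11.40 × (0.8224 − 0.4746) + 3.272 × 0.4746 = 5.518 mg/L.
DO = 11.1 − 5.518 = 5.582 mg/L.

DO ≈ 5.58 mg/L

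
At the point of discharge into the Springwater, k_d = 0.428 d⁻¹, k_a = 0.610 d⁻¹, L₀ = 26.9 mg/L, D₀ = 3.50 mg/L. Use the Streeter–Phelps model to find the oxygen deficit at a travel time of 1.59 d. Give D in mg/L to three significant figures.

D ≈ 9.38 mg/L

k_d L₀/(k_a−k_d) = 0.428×26.9/(0.610−0.428) = 11.51/0.1820 = 63.26 mg/L.
e^(−k_d t) = e^(−0.428×1.590) = 0.5064; e^(−k_a t) = e^(−0.610×1.590) = 0.3791.
D = 63.26 × (0.5064 − 0.3791) + 3.50 × 0.3791 = 8.049 + 1.327 = 9.376 mg/L.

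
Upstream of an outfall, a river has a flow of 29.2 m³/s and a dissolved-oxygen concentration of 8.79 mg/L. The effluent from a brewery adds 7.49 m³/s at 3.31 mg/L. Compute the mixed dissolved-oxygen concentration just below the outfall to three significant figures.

7.67 mg/L

Flow-weighted mixing: C = (Q_r C_r + Q_w C_w)/(Q_r + Q_w)
= (29.2×8.79 + 7.49×3.31)/(29.2 + 7.49) = 281.5/36.69 = 7.671 mg/L.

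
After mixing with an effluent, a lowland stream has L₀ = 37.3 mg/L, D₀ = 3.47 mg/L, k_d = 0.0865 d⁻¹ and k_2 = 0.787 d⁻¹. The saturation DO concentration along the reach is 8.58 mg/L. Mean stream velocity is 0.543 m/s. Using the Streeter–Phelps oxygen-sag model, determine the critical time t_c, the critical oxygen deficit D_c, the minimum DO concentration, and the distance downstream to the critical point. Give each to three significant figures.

With k_2/k_d = 9.098 and 1 − D₀(k_2−k_d)/(k_d L₀) = 0.2466,
t_c = ln(9.098 × 0.2466) / (0.787 − 0.0865) = ln(2.244) / 0.7005 = 0.8082/0.7005 = 1.154 d.
L(t_c) = L₀ e^(−k_d t_c) = 37.3 × 0.9050 = 33.76 mg/L, and at the critical point k_2 D_c = k_d L, so D_c = (0.0865/0.787) × 33.76 = 3.710 mg/L.
Minimum DO = C_s − D_c = 8.58 − 3.710 = 4.870 mg/L.
x_c = v t_c = 0.543 m/s × 1.154 d × 86400 s/d = 54130 m ≈ 54.1 km.

t_c ≈ 1.15 d; D_c ≈ 3.71 mg/L; min DO ≈ 4.87 mg/L; x_c ≈ 54.1 km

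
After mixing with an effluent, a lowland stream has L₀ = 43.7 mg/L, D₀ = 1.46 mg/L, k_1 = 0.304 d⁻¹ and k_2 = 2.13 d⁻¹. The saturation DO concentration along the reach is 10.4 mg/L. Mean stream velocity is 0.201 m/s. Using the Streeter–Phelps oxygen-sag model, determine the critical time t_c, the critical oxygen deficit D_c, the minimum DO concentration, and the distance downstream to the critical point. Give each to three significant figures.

At the critical point dD/dt = 0, so k_1 L₀ e^(−k_1 t) = k_2 D. Substituting D(t) from the Streeter–Phelps equation and solving for t gives
t_c = ln[(k_2/k_1)(1 − D₀(k_2−k_1)/(k_1 L₀))] / (k_2−k_1).
Here k_2−k_1 = 1.826 d⁻¹ and 1 − D₀(k_2−k_1)/(k_1 L₀) = 1 − 1.46×1.826/(0.304×43.7) = 0.7993, so
t_c = ln(7.007 × 0.7993) / 1.826 = 1.723 / 1.826 = 0.9435 d.
D_c = (k_1/k_2) L₀ e^(−k_1 t_c) = (0.304/2.13) × 43.7 × e^(−0.304×0.9435) = 0.1427 × 43.7 × 0.7506 = 4.682 mg/L.
Minimum DO = C_s − D_c = 10.4 − 4.682 = 5.718 mg/L.
x_c = v t_c = 0.201 m/s × 0.9435 d × 86400 s/d = 16390 m ≈ 16.4 km.

t_c ≈ 0.944 d; D_c ≈ 4.68 mg/L; min DO ≈ 5.72 mg/L; x_c ≈ 16.4 km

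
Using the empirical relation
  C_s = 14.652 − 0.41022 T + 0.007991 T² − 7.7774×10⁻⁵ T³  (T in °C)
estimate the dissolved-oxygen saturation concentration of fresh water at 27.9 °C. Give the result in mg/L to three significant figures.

C_s = 14.652 − 0.41022×27.9 + 0.007991×27.9² − 7.7774×10⁻⁵×27.9³ = 7.738 mg/L.

C_s ≈ 7.74 mg/L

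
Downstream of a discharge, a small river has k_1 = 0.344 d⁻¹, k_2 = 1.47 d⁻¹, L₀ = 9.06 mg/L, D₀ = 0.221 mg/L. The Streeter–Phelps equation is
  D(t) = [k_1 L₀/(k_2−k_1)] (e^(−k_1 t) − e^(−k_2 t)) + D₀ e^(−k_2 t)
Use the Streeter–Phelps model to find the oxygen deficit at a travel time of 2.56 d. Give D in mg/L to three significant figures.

D ≈ 1.09 mg/L

k_1 L₀/(k_2−k_1) = 0.344×9.06/(1.47−0.344) = 3.117/1.126 = 2.768 mg/L.
e^(−k_1 t) = e^(−0.344×2.560) = 0.4145; e^(−k_2 t) = e^(−1.47×2.560) = 0.02321.
D = 2.768 × (0.4145 − 0.02321) + 0.221 × 0.02321 = 1.083 + 0.005129 = 1.088 mg/L.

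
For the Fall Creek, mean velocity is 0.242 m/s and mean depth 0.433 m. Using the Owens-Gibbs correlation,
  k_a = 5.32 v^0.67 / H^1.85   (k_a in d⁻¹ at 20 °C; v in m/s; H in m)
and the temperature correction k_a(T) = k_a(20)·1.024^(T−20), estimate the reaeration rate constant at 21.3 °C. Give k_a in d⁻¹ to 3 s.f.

k_a(20) = 5.32 × 0.242^0.67 / 0.433^1.85 = 5.32 × 0.3865 / 0.2126 = 9.673 d⁻¹.
k_a(21.3) = 9.673 × 1.024^(21.3−20) = 9.673 × 1.031 = 9.976 d⁻¹.

k_a ≈ 9.98 d⁻¹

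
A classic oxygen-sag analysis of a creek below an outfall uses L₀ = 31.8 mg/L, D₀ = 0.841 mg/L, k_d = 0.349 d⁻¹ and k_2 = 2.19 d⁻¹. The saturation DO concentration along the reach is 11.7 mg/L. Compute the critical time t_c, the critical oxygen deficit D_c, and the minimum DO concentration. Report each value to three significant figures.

t_c ≈ 0.916 d; D_c ≈ 3.68 mg/L; min DO ≈ 8.02 mg/L

With k_2/k_d = 6.275 and 1 − D₀(k_2−k_d)/(k_d L₀) = 0.8605,
t_c = ln(6.275 × 0.8605) / (2.19 − 0.349) = ln(5.400) / 1.841 = 1.686/1.841 = 0.9160 d.
D_c = (k_d/k_2) L₀ e^(−k_d t_c) = (0.349/2.19) × 31.8 × e^(−0.349×0.9160) = 0.1594 × 31.8 × 0.7264 = 3.681 mg/L.
Minimum DO = C_s − D_c = 11.7 − 3.681 = 8.019 mg/L.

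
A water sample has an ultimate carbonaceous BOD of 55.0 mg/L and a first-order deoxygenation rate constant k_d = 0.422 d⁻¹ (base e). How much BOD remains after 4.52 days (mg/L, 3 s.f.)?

L_t = L₀ e^(−k_d t) = 55.0 × e^(−0.422×4.52) = 55.0 × 0.1485 = 8.165 mg/L.

L ≈ 8.17 mg/L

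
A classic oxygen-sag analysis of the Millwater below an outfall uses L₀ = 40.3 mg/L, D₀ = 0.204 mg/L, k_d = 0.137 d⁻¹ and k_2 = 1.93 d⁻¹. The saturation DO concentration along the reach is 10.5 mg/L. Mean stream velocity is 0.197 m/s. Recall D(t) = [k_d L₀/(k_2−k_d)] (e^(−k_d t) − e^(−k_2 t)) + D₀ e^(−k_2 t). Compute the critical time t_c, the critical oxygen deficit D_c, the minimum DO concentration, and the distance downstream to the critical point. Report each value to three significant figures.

t_c = [1/(k_2−k_d)] ln[(k_2/k_d)(1 − D₀(k_2−k_d)/(k_d L₀))]
= [1/(1.93−0.137)] ln[(1.93/0.137)(1 − 0.204×1.793/(0.137×40.3))]
= (1/1.793) ln[14.09 × 0.9338] = 0.5577 × ln(13.15) = 0.5577 × 2.577 = 1.437 d.
D_c = (k_d/k_2) L₀ e^(−k_d t_c) = (0.137/1.93) × 40.3 × e^(−0.137×1.437) = 0.07098 × 40.3 × 0.8213 = 2.349 mg/L.
Minimum DO = C_s − D_c = 10.5 − 2.349 = 8.151 mg/L.
x_c = v t_c = 0.197 m/s × 1.437 d × 86400 s/d = 24460 m ≈ 24.5 km.

t_c ≈ 1.44 d; D_c ≈ 2.35 mg/L; min DO ≈ 8.15 mg/L; x_c ≈ 24.5 km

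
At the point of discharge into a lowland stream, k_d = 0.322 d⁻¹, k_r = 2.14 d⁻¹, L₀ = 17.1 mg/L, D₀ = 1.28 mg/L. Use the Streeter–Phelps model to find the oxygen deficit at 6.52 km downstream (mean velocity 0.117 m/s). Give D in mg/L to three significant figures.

D ≈ 2.02 mg/L

Travel time t = x/v = 6.52 km / (0.117 m/s) = 6520 m / 0.117 m/s = 55730 s = 0.6450 d.
k_d L₀/(k_r−k_d) = 0.322×17.1/(2.14−0.322) = 5.506/1.818 = 3.029 mg/L.
e^(−k_d t) = e^(−0.322×0.6450) = 0.8125; e^(−k_r t) = e^(−2.14×0.6450) = 0.2515.
D = 3.029 × (0.8125 − 0.2515) + 1.28 × 0.2515 = 1.699 + 0.3219 = 2.021 mg/L.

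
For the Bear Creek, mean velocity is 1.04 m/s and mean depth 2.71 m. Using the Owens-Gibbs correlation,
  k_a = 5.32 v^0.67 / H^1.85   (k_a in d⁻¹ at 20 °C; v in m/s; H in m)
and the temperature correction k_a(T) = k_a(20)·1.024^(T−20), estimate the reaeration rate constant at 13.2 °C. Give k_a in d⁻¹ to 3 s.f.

k_a ≈ 0.735 d⁻¹

k_a(20) = 5.32 × 1.04^0.67 / 2.71^1.85 = 5.32 × 1.027 / 6.324 = 0.8636 d⁻¹.
k_a(13.2) = 0.8636 × 1.024^(13.2−20) = 0.8636 × 0.8511 = 0.7350 d⁻¹.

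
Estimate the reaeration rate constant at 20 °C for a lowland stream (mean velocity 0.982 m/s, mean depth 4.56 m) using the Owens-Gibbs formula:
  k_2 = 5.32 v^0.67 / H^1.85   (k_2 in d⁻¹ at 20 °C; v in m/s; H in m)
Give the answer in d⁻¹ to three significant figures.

k_2 = 5.32 × 0.982^0.67 / 4.56^1.85 = 5.32 × 0.9879 / 16.56 = 0.3174 d⁻¹.

k_2 ≈ 0.317 d⁻¹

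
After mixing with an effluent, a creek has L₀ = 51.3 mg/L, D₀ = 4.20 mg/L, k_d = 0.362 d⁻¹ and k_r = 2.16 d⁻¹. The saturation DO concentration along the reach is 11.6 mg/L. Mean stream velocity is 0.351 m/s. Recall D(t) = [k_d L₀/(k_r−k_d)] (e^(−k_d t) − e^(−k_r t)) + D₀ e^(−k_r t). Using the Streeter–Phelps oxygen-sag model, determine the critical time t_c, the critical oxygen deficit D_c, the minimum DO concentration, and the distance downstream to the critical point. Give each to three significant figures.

t_c ≈ 0.703 d; D_c ≈ 6.67 mg/L; min DO ≈ 4.93 mg/L; x_c ≈ 21.3 km

At the critical point dD/dt = 0, so k_d L₀ e^(−k_d t) = k_r D. Substituting D(t) from the Streeter–Phelps equation and solving for t gives
t_c = ln[(k_r/k_d)(1 − D₀(k_r−k_d)/(k_d L₀))] / (k_r−k_d).
Here k_r−k_d = 1.798 d⁻¹ and 1 − D₀(k_r−k_d)/(k_d L₀) = 1 − 4.20×1.798/(0.362×51.3) = 0.5934, so
t_c = ln(5.967 × 0.5934) / 1.798 = 1.264 / 1.798 = 0.7031 d.
L(t_c) = L₀ e^(−k_d t_c) = 51.3 × 0.7753 = 39.77 mg/L, and at the critical point k_r D_c = k_d L, so D_c = (0.362/2.16) × 39.77 = 6.665 mg/L.
Minimum DO = C_s − D_c = 11.6 − 6.665 = 4.935 mg/L.
x_c = v t_c = 0.351 m/s × 0.7031 d × 86400 s/d = 21320 m ≈ 21.3 km.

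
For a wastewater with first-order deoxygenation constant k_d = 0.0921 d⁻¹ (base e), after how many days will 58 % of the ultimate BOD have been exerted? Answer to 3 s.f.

t ≈ 9.42 d

y/L₀ = 1 − e^(−k_d t) = 0.58 ⇒ e^(−k_d t) = 0.420
t = −ln(0.420) / 0.0921 = 0.8675 / 0.0921 = 9.419 d.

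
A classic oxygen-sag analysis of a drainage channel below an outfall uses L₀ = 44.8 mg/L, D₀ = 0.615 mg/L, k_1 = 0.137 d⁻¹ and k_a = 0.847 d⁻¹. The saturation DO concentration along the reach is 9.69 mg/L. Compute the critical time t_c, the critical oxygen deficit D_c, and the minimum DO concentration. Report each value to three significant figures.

With k_a/k_1 = 6.182 and 1 − D₀(k_a−k_1)/(k_1 L₀) = 0.9289,
t_c = ln(6.182 × 0.9289) / (0.847 − 0.137) = ln(5.743) / 0.7100 = 1.748/0.7100 = 2.462 d.
L(t_c) = L₀ e^(−k_1 t_c) = 44.8 × 0.7137 = 31.97 mg/L, and at the critical point k_a D_c = k_1 L, so D_c = (0.137/0.847) × 31.97 = 5.172 mg/L.
Minimum DO = C_s − D_c = 9.69 − 5.172 = 4.518 mg/L.

t_c ≈ 2.46 d; D_c ≈ 5.17 mg/L; min DO ≈ 4.52 mg/L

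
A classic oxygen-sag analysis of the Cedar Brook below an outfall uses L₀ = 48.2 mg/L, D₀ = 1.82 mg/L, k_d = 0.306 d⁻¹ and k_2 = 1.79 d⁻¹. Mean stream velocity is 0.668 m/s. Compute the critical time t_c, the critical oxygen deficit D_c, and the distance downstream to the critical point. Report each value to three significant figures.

At the critical point dD/dt = 0, so k_d L₀ e^(−k_d t) = k_2 D. Substituting D(t) from the Streeter–Phelps equation and solving for t gives
t_c = ln[(k_2/k_d)(1 − D₀(k_2−k_d)/(k_d L₀))] / (k_2−k_d).
Here k_2−k_d = 1.484 d⁻¹ and 1 − D₀(k_2−k_d)/(k_d L₀) = 1 − 1.82×1.484/(0.306×48.2) = 0.8169, so
t_c = ln(5.850 × 0.8169) / 1.484 = 1.564 / 1.484 = 1.054 d.
L(t_c) = L₀ e^(−k_d t_c) = 48.2 × 0.7243 = 34.91 mg/L, and at the critical point k_2 D_c = k_d L, so D_c = (0.306/1.79) × 34.91 = 5.968 mg/L.
x_c = v t_c = 0.668 m/s × 1.054 d × 86400 s/d = 60830 m ≈ 60.8 km.

t_c ≈ 1.05 d; D_c ≈ 5.97 mg/L; x_c ≈ 60.8 km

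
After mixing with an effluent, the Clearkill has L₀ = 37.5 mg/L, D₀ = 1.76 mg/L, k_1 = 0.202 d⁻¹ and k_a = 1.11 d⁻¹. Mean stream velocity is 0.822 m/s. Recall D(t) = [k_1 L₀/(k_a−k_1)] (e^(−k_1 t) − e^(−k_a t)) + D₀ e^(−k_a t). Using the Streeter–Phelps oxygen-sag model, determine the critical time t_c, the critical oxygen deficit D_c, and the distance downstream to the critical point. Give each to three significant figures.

At the critical point dD/dt = 0, so k_1 L₀ e^(−k_1 t) = k_a D. Substituting D(t) from the Streeter–Phelps equation and solving for t gives
t_c = ln[(k_a/k_1)(1 − D₀(k_a−k_1)/(k_1 L₀))] / (k_a−k_1).
Here k_a−k_1 = 0.9080 d⁻¹ and 1 − D₀(k_a−k_1)/(k_1 L₀) = 1 − 1.76×0.9080/(0.202×37.5) = 0.7890, so
t_c = ln(5.495 × 0.7890) / 0.9080 = 1.467 / 0.9080 = 1.616 d.
D_c = (k_1/k_a) L₀ e^(−k_1 t_c) = (0.202/1.11) × 37.5 × e^(−0.202×1.616) = 0.1820 × 37.5 × 0.7216 = 4.924 mg/L.
x_c = v t_c = 0.822 m/s × 1.616 d × 86400 s/d = 114700 m ≈ 115 km.

t_c ≈ 1.62 d; D_c ≈ 4.92 mg/L; x_c ≈ 115 km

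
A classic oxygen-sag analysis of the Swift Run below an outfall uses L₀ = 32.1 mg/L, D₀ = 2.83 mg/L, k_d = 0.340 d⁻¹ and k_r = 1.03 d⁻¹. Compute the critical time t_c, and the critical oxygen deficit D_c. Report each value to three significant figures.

t_c ≈ 1.32 d; D_c ≈ 6.76 mg/L

t_c = [1/(k_r−k_d)] ln[(k_r/k_d)(1 − D₀(k_r−k_d)/(k_d L₀))]
= [1/(1.03−0.340)] ln[(1.03/0.340)(1 − 2.83×0.6900/(0.340×32.1))]
= (1/0.6900) ln[3.029 × 0.8211] = 1.449 × ln(2.487) = 1.449 × 0.9112 = 1.321 d.
L(t_c) = L₀ e^(−k_d t_c) = 32.1 × 0.6383 = 20.49 mg/L, and at the critical point k_r D_c = k_d L, so D_c = (0.340/1.03) × 20.49 = 6.763 mg/L.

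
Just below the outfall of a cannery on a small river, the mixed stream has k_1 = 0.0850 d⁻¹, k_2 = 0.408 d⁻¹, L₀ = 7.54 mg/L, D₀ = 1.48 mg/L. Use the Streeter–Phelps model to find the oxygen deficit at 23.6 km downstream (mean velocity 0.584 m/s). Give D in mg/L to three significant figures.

Travel time t = x/v = 23.6 km / (0.584 m/s) = 23600 m / 0.584 m/s = 40410 s = 0.4677 d.
k_1 L₀/(k_2−k_1) = 0.0850×7.54/(0.408−0.0850) = 0.6409/0.3230 = 1.984 mg/L.
e^(−k_1 t) = e^(−0.0850×0.4677) = 0.9610; e^(−k_2 t) = e^(−0.408×0.4677) = 0.8263.
D = 1.984 × (0.9610 − 0.8263) + 1.48 × 0.8263 = 0.2674 + 1.223 = 1.490 mg/L.

D ≈ 1.49 mg/L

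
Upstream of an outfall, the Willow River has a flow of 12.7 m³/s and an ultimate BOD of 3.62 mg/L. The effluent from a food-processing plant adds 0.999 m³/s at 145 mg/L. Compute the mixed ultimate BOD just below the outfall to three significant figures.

Flow-weighted mixing: C = (Q_r C_r + Q_w C_w)/(Q_r + Q_w)
= (12.7×3.62 + 0.999×145)/(12.7 + 0.999) = 190.8/13.70 = 13.93 mg/L.

13.9 mg/L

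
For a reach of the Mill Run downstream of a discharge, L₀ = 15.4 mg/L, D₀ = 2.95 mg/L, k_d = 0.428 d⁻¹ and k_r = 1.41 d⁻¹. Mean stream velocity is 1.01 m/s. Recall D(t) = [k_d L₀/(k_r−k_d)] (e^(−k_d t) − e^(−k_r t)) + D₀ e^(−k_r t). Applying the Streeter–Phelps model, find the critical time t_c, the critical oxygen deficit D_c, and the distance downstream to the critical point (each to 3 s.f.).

t_c ≈ 0.625 d; D_c ≈ 3.58 mg/L; x_c ≈ 54.5 km

t_c = [1/(k_r−k_d)] ln[(k_r/k_d)(1 − D₀(k_r−k_d)/(k_d L₀))]
= [1/(1.41−0.428)] ln[(1.41/0.428)(1 − 2.95×0.9820/(0.428×15.4))]
= (1/0.9820) ln[3.294 × 0.5605] = 1.018 × ln(1.846) = 1.018 × 0.6133 = 0.6245 d.
D_c = (k_d/k_r) L₀ e^(−k_d t_c) = (0.428/1.41) × 15.4 × e^(−0.428×0.6245) = 0.3035 × 15.4 × 0.7654 = 3.578 mg/L.
x_c = v t_c = 1.01 m/s × 0.6245 d × 86400 s/d = 54500 m ≈ 54.5 km.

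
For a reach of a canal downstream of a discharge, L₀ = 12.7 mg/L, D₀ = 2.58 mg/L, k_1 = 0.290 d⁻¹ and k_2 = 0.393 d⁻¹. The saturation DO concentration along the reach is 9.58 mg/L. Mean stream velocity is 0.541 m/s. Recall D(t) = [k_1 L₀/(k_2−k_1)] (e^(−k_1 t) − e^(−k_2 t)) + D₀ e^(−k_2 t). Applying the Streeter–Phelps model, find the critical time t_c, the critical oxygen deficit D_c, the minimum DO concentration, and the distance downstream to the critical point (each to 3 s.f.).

t_c ≈ 2.22 d; D_c ≈ 4.92 mg/L; min DO ≈ 4.66 mg/L; x_c ≈ 104 km

At the critical point dD/dt = 0, so k_1 L₀ e^(−k_1 t) = k_2 D. Substituting D(t) from the Streeter–Phelps equation and solving for t gives
t_c = ln[(k_2/k_1)(1 − D₀(k_2−k_1)/(k_1 L₀))] / (k_2−k_1).
Here k_2−k_1 = 0.1030 d⁻¹ and 1 − D₀(k_2−k_1)/(k_1 L₀) = 1 − 2.58×0.1030/(0.290×12.7) = 0.9278, so
t_c = ln(1.355 × 0.9278) / 0.1030 = 0.2290 / 0.1030 = 2.224 d.
L(t_c) = L₀ e^(−k_1 t_c) = 12.7 × 0.5247 = 6.664 mg/L, and at the critical point k_2 D_c = k_1 L, so D_c = (0.290/0.393) × 6.664 = 4.918 mg/L.
Minimum DO = C_s − D_c = 9.58 − 4.918 = 4.662 mg/L.
x_c = v t_c = 0.541 m/s × 2.224 d × 86400 s/d = 103900 m ≈ 104 km.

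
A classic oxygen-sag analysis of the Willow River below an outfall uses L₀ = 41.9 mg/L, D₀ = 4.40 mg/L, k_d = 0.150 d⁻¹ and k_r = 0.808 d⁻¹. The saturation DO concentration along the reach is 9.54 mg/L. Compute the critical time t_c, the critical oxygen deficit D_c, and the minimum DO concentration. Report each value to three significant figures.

t_c ≈ 1.62 d; D_c ≈ 6.10 mg/L; min DO ≈ 3.44 mg/L

At the critical point dD/dt = 0, so k_d L₀ e^(−k_d t) = k_r D. Substituting D(t) from the Streeter–Phelps equation and solving for t gives
t_c = ln[(k_r/k_d)(1 − D₀(k_r−k_d)/(k_d L₀))] / (k_r−k_d).
Here k_r−k_d = 0.6580 d⁻¹ and 1 − D₀(k_r−k_d)/(k_d L₀) = 1 − 4.40×0.6580/(0.150×41.9) = 0.5393, so
t_c = ln(5.387 × 0.5393) / 0.6580 = 1.067 / 0.6580 = 1.621 d.
D_c = (k_d/k_r) L₀ e^(−k_d t_c) = (0.150/0.808) × 41.9 × e^(−0.150×1.621) = 0.1856 × 41.9 × 0.7842 = 6.100 mg/L.
Minimum DO = C_s − D_c = 9.54 − 6.100 = 3.440 mg/L.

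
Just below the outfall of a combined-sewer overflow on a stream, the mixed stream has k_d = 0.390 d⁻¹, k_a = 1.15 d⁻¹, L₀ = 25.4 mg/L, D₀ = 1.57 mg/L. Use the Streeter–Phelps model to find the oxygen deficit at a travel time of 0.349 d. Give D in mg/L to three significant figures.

k_d L₀/(k_a−k_d) = 0.390×25.4/(1.15−0.390) = 9.906/0.7600 = 13.03 mg/L.
e^(−k_d t) = e^(−0.390×0.3490) = 0.8727; e^(−k_a t) = e^(−1.15×0.3490) = 0.6694.
D = 13.03 × (0.8727 − 0.6694) + 1.57 × 0.6694 = 2.650 + 1.051 = 3.701 mg/L.

D ≈ 3.70 mg/L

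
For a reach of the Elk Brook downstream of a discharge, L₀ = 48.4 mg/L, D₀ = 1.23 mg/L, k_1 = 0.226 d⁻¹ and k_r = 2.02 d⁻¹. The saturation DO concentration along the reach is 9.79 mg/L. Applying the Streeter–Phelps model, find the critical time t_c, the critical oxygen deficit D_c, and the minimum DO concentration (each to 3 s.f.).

t_c ≈ 1.10 d; D_c ≈ 4.23 mg/L; min DO ≈ 5.56 mg/L

With k_r/k_1 = 8.938 and 1 − D₀(k_r−k_1)/(k_1 L₀) = 0.7983,
t_c = ln(8.938 × 0.7983) / (2.02 − 0.226) = ln(7.135) / 1.794 = 1.965/1.794 = 1.095 d.
D_c = (k_1/k_r) L₀ e^(−k_1 t_c) = (0.226/2.02) × 48.4 × e^(−0.226×1.095) = 0.1119 × 48.4 × 0.7807 = 4.228 mg/L.
Minimum DO = C_s − D_c = 9.79 − 4.228 = 5.562 mg/L.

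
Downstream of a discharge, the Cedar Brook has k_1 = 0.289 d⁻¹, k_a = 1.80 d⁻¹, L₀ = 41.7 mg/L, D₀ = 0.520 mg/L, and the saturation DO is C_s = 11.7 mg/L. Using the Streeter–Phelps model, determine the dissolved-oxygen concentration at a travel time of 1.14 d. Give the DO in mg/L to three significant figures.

DO ≈ 6.92 mg/L

k_1 L₀/(k_a−k_1) = 0.289×41.7/(1.80−0.289) = 12.05/1.511 = 7.976 mg/L.
e^(−k_1 t) = e^(−0.289×1.140) = 0.7193; e^(−k_a t) = e^(−1.80×1.140) = 0.1285.
D = 7.976 × (0.7193 − 0.1285) + 0.520 × 0.1285 = 4.712 + 0.06681 = 4.779 mg/L.
DO = C_s − D = 11.7 − 4.779 = 6.921 mg/L.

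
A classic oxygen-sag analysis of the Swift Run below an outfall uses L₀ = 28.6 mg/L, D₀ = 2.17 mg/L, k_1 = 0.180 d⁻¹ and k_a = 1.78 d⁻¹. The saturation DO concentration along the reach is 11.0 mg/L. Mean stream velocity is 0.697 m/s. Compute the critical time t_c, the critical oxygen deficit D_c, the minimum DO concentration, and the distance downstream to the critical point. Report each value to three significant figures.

t_c ≈ 0.731 d; D_c ≈ 2.54 mg/L; min DO ≈ 8.46 mg/L; x_c ≈ 44.0 km

t_c = [1/(k_a−k_1)] ln[(k_a/k_1)(1 − D₀(k_a−k_1)/(k_1 L₀))]
= [1/(1.78−0.180)] ln[(1.78/0.180)(1 − 2.17×1.600/(0.180×28.6))]
= (1/1.600) ln[9.889 × 0.3256] = 0.6250 × ln(3.219) = 0.6250 × 1.169 = 0.7308 d.
L(t_c) = L₀ e^(−k_1 t_c) = 28.6 × 0.8767 = 25.07 mg/L, and at the critical point k_a D_c = k_1 L, so D_c = (0.180/1.78) × 25.07 = 2.536 mg/L.
Minimum DO = C_s − D_c = 11.0 − 2.536 = 8.464 mg/L.
x_c = v t_c = 0.697 m/s × 0.7308 d × 86400 s/d = 44010 m ≈ 44.0 km.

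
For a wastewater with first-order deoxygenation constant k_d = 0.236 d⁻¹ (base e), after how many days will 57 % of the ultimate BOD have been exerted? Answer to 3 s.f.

y/L₀ = 1 − e^(−k_d t) = 0.57 ⇒ e^(−k_d t) = 0.430
t = −ln(0.430) / 0.236 = 0.8440 / 0.236 = 3.576 d.

t ≈ 3.58 d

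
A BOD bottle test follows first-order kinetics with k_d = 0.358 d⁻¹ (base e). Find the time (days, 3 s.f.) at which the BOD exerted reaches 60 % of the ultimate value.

y/L₀ = 1 − e^(−k_d t) = 0.60 ⇒ e^(−k_d t) = 0.400
t = −ln(0.400) / 0.358 = 0.9163 / 0.358 = 2.559 d.

t ≈ 2.56 d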